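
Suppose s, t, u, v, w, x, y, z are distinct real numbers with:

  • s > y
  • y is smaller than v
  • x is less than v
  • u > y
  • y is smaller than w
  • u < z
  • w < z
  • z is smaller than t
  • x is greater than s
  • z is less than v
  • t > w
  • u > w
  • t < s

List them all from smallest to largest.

The consecutive links are each given: y < w; w < u; u < z; z < t; t < s; s < x; x < v.

y < w < u < z < t < s < x < v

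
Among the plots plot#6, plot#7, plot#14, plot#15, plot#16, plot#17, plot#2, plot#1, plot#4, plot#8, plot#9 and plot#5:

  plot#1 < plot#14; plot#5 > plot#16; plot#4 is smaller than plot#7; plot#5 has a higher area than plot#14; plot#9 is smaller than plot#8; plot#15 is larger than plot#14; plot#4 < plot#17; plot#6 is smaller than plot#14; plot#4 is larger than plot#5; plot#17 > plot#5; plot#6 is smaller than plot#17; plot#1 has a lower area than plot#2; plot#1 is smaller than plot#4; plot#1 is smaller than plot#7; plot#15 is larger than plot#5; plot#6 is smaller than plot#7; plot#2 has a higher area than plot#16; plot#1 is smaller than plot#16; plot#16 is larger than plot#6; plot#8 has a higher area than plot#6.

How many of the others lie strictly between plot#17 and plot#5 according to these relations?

Chaining upward from plot#5 reaches: plot#15, plot#4, plot#7.
Chaining downward from plot#17 reaches: plot#6, plot#1, plot#14, plot#16, plot#4.
Strictly between plot#5 and plot#17 are those in both lists: plot#4 — 1 element.

1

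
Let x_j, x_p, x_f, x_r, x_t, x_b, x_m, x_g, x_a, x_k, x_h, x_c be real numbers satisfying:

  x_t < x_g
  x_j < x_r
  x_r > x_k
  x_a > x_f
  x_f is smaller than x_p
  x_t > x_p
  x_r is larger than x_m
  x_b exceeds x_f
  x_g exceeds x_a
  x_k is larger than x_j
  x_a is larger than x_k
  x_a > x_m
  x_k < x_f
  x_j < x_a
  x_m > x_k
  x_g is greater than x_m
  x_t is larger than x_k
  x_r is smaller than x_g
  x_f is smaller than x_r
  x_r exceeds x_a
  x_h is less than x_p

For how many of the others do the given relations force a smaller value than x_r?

Directly below x_r: x_j, x_k, x_f, x_m, x_a.
Nothing else is reachable below x_r; 5 in all.

5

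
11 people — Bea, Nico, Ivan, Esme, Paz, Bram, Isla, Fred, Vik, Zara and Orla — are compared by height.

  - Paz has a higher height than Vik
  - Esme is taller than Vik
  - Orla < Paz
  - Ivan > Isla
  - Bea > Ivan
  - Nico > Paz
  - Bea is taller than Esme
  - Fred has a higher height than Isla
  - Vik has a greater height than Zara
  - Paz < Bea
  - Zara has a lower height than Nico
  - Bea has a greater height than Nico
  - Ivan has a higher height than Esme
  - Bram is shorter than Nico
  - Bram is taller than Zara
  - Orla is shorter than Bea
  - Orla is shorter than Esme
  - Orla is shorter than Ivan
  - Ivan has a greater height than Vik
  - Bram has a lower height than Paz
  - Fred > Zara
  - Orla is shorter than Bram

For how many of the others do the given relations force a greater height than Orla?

6

From Orla the given relations immediately reach Bram, Paz, Esme, Ivan, Bea.
From those, Nico — 6 in total.
No other element is forced above Orla by the given relations, so the count is 6.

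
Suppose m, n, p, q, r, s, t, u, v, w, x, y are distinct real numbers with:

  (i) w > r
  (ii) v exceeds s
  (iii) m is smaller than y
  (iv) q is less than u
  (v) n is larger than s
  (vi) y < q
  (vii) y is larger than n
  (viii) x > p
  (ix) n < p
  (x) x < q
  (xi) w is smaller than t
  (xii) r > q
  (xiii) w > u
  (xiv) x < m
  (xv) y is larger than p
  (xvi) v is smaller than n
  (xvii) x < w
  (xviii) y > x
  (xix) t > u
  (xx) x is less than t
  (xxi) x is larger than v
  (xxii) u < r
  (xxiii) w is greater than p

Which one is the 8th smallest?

Piecing the relations together gives one ordering: s < v < n < p < x < m < y < q < u < r < w < t.
Counting 8 from the smallest end gives q.

q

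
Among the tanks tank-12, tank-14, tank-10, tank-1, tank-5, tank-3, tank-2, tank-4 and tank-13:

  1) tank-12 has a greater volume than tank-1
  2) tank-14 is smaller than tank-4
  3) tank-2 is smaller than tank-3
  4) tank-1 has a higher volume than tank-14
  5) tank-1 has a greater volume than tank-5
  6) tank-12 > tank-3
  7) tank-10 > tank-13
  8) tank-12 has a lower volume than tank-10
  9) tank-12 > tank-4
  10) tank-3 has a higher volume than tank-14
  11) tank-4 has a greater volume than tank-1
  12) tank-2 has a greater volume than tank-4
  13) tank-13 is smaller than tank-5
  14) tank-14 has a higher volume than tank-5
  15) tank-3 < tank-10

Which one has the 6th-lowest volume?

Chaining the given pairs: tank-13 < tank-5 < tank-14 < tank-1 < tank-4 < tank-2 < tank-3 < tank-12 < tank-10.
The 6th smallest is tank-2.

tank-2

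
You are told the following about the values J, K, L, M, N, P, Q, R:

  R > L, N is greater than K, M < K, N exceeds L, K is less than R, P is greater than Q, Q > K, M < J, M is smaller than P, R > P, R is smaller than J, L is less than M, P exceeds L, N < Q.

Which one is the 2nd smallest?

The consecutive relations fix a unique order: L < M < K < N < Q < P < R < J.
The 2nd smallest is M.

M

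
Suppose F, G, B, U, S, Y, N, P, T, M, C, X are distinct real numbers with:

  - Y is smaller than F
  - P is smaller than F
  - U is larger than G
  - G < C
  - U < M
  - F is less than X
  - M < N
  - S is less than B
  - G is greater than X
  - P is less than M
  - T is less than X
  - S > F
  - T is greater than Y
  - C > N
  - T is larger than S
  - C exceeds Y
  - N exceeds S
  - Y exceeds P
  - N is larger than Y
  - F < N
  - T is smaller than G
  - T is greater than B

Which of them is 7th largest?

T

Piecing the relations together gives one ordering: P < Y < F < S < B < T < X < G < U < M < N < C.
The 7th largest is T.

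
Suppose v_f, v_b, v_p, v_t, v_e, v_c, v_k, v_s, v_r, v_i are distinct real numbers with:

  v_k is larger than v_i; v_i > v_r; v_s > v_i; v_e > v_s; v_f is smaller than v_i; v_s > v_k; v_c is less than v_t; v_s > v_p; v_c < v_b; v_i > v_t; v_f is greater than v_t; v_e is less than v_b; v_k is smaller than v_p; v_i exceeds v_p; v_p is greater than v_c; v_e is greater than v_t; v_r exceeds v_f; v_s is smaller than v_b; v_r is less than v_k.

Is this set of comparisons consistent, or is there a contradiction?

inconsistent

We have v_i < v_k stated directly, yet also v_k < v_p < v_i by chaining the others — so v_k < v_i. Contradiction.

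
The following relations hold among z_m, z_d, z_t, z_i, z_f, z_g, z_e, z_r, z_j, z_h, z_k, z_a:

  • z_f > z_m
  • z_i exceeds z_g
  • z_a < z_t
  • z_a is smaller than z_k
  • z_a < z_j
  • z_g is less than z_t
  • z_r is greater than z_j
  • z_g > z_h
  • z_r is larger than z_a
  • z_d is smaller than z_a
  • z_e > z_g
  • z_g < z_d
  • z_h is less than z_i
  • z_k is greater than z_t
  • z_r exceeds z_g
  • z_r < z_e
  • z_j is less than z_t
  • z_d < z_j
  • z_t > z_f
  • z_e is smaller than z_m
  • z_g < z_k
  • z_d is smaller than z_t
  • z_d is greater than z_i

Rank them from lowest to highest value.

The consecutive links are each given: z_h < z_g; z_g < z_i; z_i < z_d; z_d < z_a; z_a < z_j; z_j < z_r; z_r < z_e; z_e < z_m; z_m < z_f; z_f < z_t; z_t < z_k.

z_h < z_g < z_i < z_d < z_a < z_j < z_r < z_e < z_m < z_f < z_t < z_k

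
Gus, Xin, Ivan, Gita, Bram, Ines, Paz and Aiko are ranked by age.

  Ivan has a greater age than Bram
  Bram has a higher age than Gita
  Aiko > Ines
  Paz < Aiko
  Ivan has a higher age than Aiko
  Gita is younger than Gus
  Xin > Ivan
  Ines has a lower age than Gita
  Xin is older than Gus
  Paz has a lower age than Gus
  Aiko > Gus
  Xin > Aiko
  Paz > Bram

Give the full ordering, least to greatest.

Ines < Gita < Bram < Paz < Gus < Aiko < Ivan < Xin

Nothing is placed below Ines, so it is least; from there Ines < Gita; Gita < Bram; Bram < Paz; Paz < Gus; Gus < Aiko; Aiko < Ivan; Ivan < Xin, each given directly.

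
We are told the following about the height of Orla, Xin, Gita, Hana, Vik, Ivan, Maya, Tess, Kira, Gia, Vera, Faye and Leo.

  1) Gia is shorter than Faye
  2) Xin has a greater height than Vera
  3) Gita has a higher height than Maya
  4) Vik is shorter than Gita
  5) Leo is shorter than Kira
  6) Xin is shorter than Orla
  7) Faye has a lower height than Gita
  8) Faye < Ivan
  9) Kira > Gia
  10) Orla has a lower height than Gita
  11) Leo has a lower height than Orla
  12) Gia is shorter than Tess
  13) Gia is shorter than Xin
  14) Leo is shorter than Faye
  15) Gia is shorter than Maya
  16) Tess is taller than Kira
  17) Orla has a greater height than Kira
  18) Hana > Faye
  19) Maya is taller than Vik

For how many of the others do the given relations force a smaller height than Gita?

9

The elements the relations force below Gita are Leo, Gia, Kira, Faye, Vera, Vik, Xin, Maya, Orla — no chain reaches any other.
That is 9.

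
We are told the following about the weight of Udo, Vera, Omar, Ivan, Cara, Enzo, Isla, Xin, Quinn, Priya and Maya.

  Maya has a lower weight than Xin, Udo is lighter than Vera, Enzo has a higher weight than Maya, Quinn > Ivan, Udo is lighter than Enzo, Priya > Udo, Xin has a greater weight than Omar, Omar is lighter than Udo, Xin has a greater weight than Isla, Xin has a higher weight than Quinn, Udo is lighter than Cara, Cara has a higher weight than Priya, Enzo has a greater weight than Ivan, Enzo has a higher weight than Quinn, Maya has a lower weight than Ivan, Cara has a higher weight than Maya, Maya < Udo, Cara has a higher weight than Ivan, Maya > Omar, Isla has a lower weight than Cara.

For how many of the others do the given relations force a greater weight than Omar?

Directly above Omar: Maya, Udo, Xin.
One step further: Ivan, Priya, Vera, Enzo, Cara (8 so far).
One step further: Quinn (9 so far).
Nothing else is reachable above Omar; 9 in all.

9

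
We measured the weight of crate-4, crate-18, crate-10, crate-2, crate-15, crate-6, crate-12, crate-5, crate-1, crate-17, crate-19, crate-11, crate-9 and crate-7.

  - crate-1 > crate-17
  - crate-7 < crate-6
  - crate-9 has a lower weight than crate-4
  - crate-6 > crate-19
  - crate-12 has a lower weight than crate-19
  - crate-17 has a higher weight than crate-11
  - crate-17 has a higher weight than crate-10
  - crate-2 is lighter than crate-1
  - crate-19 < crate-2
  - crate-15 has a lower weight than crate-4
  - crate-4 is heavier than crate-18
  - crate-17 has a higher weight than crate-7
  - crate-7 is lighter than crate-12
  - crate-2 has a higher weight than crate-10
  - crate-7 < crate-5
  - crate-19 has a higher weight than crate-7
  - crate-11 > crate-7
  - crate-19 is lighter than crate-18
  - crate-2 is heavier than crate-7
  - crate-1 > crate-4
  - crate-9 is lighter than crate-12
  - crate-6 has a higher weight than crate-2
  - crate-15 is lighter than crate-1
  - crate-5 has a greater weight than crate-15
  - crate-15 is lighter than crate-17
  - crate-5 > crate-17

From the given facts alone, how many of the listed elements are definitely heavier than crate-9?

7

Directly above crate-9: crate-12, crate-4.
One step further: crate-19, crate-1 (4 so far).
One step further: crate-2, crate-6, crate-18 (7 so far).
Nothing else is reachable above crate-9; 7 in all.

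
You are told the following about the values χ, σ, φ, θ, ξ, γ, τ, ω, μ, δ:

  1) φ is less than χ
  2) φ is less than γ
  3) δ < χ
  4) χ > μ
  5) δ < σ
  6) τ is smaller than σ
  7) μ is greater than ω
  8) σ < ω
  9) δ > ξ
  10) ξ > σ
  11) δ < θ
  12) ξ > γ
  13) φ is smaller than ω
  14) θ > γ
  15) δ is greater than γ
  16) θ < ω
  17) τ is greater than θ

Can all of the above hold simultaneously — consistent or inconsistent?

We have σ < ξ stated directly, yet also ξ < δ < θ < τ < σ by chaining the others — so ξ < σ. Contradiction.

inconsistent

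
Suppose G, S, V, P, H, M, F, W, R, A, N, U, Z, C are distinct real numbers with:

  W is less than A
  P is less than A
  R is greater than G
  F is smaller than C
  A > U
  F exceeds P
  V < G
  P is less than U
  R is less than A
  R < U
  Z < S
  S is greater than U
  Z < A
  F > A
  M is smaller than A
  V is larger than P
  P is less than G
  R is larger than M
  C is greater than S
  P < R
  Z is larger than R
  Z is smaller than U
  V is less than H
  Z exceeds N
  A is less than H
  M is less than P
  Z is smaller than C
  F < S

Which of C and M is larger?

C

M < P < V < G < R < Z < U < A < F < S < C, by transitivity through P, V, G, R, Z, U, A, F, S.
So M < C; C is the larger of the two.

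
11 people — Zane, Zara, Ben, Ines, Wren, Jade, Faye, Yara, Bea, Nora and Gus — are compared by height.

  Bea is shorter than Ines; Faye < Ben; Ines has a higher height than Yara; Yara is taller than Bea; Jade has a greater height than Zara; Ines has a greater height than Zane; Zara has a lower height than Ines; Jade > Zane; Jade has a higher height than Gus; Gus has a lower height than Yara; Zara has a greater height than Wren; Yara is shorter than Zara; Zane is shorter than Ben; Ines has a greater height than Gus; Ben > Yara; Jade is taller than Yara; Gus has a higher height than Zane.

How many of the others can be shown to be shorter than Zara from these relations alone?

From Zara the given relations immediately reach Wren, Yara.
From those, Bea, Gus — 4 in total.
From those, Zane — 5 in total.
No other element is forced below Zara by the given relations, so the count is 5.

5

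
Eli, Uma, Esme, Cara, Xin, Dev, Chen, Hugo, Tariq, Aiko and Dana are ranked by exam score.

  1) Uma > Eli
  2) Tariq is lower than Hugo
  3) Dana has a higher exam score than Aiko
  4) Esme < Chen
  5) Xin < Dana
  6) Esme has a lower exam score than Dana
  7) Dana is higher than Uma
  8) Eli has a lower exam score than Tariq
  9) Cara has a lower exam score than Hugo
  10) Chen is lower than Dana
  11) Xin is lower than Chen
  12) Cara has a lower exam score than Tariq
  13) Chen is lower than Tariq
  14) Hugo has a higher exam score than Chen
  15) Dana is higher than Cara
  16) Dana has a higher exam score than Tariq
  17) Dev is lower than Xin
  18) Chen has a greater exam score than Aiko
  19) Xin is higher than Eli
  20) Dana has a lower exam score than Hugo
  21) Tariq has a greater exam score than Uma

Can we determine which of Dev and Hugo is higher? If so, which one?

Dev < Xin and Xin < Chen give Dev < Chen.
Then Chen < Tariq extends the chain to Tariq.
With Tariq < Dana: Dev < Xin < Chen < Tariq < Dana.
Then Dana < Hugo extends the chain to Hugo.
So Hugo is higher.

Hugo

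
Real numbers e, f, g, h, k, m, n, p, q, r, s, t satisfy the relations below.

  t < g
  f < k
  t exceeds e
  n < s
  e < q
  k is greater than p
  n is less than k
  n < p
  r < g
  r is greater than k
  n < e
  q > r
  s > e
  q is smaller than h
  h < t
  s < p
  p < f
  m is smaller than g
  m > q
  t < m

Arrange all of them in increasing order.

n < e < s < p < f < k < r < q < h < t < m < g

Nothing is placed below n, so it is least; from there n < e; e < s; s < p; p < f; f < k; k < r; r < q; q < h; h < t; t < m; m < g, each given directly.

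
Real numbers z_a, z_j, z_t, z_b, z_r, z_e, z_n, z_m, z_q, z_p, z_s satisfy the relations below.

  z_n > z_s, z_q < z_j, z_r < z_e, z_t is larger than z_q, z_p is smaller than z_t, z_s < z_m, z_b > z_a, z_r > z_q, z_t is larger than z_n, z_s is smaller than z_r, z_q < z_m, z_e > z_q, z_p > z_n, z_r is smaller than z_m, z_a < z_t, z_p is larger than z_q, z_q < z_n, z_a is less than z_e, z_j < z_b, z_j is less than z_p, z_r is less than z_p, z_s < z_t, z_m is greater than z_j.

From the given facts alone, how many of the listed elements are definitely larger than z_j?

4

Directly above z_j: z_p, z_m, z_b.
One step further: z_t (4 so far).
No other element is forced above z_j by the given relations, so the count is 4.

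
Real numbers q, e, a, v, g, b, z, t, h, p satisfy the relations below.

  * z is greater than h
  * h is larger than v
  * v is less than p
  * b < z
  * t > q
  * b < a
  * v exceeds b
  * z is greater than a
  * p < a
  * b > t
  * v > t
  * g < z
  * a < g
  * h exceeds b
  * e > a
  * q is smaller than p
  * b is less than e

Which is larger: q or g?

g

Link the given pairs in sequence: q < t; t < b; b < v; v < p; p < a; a < g.
Chaining these gives q < t < b < v < p < a < g.
So q < g; g is the larger of the two.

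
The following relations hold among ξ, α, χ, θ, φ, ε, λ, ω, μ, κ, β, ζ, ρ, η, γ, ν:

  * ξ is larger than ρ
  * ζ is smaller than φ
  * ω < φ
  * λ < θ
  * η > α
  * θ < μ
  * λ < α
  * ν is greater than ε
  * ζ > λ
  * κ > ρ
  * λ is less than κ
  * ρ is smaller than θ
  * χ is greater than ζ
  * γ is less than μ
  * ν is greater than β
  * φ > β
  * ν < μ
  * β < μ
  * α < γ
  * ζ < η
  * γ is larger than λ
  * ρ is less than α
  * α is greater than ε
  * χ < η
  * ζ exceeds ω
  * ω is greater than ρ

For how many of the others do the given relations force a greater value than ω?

4

From ω the given relations immediately reach ζ, φ.
From those, χ, η — 4 in total.
No other element is forced above ω by the given relations, so the count is 4.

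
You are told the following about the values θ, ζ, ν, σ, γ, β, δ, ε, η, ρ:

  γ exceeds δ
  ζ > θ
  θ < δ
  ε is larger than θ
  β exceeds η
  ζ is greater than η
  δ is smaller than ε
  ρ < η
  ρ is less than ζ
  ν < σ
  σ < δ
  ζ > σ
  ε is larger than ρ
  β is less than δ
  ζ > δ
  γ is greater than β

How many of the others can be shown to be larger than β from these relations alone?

4

The elements the relations force above β are δ, γ, ε, ζ — no chain reaches any other.
That is 4.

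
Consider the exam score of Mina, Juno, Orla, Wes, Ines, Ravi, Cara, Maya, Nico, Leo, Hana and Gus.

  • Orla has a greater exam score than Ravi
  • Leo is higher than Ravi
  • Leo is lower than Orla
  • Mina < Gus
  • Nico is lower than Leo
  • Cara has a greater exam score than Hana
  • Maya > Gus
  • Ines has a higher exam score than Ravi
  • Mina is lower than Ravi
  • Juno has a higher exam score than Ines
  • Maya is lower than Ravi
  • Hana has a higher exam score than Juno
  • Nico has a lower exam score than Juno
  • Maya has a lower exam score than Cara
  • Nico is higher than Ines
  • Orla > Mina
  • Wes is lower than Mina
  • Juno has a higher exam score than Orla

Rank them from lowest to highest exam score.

The consecutive links are each given: Wes < Mina; Mina < Gus; Gus < Maya; Maya < Ravi; Ravi < Ines; Ines < Nico; Nico < Leo; Leo < Orla; Orla < Juno; Juno < Hana; Hana < Cara.

Wes < Mina < Gus < Maya < Ravi < Ines < Nico < Leo < Orla < Juno < Hana < Cara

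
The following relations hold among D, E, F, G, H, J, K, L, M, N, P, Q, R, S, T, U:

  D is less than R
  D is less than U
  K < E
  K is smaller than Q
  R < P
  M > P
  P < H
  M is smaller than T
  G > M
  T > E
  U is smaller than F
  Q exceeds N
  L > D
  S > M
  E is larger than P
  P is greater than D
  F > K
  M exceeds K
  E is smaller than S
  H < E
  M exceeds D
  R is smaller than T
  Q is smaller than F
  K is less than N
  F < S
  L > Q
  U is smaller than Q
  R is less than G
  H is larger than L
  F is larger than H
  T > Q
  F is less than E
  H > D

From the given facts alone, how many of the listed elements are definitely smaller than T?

12

Directly below T: R, Q, M, E.
One step further: D, U, K, N, P, H, F (11 so far).
One step further: L (12 so far).
Nothing else is reachable below T; 12 in all.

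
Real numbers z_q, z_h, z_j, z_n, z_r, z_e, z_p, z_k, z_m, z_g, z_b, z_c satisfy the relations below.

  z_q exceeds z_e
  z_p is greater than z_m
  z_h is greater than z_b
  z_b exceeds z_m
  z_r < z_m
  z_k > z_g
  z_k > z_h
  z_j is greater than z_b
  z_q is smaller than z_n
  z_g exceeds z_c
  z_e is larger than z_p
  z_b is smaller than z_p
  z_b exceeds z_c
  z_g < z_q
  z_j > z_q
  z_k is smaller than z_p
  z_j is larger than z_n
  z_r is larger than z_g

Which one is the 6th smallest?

Piecing the relations together gives one ordering: z_c < z_g < z_r < z_m < z_b < z_h < z_k < z_p < z_e < z_q < z_n < z_j.
Counting 6 from the smallest end gives z_h.

z_h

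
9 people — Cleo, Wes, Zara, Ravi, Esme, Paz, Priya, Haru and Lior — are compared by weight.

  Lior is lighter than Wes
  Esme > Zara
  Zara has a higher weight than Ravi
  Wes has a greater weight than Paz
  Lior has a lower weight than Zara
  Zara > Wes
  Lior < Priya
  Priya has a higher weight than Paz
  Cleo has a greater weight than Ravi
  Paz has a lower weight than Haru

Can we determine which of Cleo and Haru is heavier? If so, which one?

Following every chain through Cleo: below Cleo we get Ravi.
Haru is not reached, and no chain runs the other way from Haru to Cleo.
So the given relations leave the order of Cleo and Haru undetermined.

undetermined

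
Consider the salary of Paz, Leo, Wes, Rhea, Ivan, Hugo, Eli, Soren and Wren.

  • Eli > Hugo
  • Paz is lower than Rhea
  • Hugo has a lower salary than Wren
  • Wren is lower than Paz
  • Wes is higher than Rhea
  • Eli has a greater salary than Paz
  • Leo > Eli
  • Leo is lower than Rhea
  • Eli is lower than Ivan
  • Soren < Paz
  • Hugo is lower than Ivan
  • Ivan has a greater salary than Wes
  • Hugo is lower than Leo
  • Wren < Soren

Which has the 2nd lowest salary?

Wren

Chaining the given pairs: Hugo < Wren < Soren < Paz < Eli < Leo < Rhea < Wes < Ivan.
The 2nd smallest is Wren.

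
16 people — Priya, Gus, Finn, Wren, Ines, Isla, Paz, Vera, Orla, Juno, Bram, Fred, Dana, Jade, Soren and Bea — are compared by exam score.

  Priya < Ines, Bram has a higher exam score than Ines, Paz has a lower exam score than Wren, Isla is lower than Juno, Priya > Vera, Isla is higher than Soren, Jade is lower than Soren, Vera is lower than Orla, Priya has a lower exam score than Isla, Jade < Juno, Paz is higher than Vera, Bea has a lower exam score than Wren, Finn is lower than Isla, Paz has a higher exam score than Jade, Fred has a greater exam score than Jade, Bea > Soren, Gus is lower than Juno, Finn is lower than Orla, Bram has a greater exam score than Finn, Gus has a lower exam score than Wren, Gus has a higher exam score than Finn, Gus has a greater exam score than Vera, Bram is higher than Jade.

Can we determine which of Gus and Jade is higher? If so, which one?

Following every chain through Jade: above Jade we get Soren, Bea, Paz, Bram, Wren, Fred, Isla, Juno.
Gus is not reached, and no chain runs the other way from Gus to Jade.
So the given relations leave the order of Jade and Gus undetermined.

undetermined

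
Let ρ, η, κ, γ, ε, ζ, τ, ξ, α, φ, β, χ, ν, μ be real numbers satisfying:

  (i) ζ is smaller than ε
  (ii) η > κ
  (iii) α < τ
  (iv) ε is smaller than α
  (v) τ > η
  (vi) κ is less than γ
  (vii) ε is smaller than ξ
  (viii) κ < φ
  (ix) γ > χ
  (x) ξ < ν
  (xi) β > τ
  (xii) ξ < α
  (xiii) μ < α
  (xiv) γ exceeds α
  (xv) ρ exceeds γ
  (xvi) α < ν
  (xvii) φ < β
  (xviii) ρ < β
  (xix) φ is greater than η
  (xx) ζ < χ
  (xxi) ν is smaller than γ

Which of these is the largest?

Chaining downward from β: directly below it, φ, ρ, τ; then κ, α, η, γ; then μ, ε, ξ, χ, ν; then ζ.
That covers every other element, and nothing is given above β, so β is the largest.

β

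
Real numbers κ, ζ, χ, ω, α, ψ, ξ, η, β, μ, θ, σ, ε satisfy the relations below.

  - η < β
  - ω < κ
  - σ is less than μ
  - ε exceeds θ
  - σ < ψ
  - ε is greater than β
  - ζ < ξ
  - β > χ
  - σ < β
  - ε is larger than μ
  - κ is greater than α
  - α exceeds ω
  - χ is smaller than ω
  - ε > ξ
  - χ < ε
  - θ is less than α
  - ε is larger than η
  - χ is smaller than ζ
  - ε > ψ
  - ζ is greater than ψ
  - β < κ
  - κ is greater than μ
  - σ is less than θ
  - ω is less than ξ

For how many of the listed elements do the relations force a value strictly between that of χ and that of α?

The relations place χ below α. An element lies strictly between them when it is forced above χ and also forced below α.
Above χ: {ω, ζ, ξ, β, ε, κ}. Below α: {σ, ω, θ}.
Intersection: {ω} — 1.

1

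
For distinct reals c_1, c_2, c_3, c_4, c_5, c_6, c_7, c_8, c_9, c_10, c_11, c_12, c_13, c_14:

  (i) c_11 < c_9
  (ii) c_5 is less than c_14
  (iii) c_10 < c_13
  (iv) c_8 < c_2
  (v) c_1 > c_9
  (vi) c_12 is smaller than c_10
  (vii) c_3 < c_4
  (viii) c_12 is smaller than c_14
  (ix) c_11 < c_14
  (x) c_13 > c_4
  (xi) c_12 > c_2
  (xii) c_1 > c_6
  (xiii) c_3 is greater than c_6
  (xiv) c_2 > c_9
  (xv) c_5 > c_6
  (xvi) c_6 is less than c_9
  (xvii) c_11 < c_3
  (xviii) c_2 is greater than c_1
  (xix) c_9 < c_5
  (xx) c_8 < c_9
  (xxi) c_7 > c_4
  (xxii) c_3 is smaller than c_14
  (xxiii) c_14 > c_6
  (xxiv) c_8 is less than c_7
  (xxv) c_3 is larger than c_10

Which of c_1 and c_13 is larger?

c_1 < c_2 and c_2 < c_12 give c_1 < c_12.
Then c_12 < c_10 extends the chain to c_10.
Then c_10 < c_3 extends the chain to c_3.
Then c_3 < c_4 extends the chain to c_4.
Then c_4 < c_13 extends the chain to c_13.
So c_1 < c_13; c_13 is the larger of the two.

c_13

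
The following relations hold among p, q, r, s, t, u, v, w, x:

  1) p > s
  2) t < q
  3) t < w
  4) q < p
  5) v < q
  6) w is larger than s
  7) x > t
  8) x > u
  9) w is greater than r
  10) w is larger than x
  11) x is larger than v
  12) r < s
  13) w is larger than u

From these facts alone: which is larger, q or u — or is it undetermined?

Following every chain through u: above u we get x, w.
q is not reached, and no chain runs the other way from q to u.
So the given relations leave the order of u and q undetermined.

undetermined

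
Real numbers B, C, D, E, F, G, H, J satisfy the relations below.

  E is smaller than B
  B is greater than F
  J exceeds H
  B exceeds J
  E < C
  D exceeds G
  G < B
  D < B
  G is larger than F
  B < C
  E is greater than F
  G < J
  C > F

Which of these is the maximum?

F is not greatest since F < G; G is not greatest since G < J; H is not greatest since H < J; D is not greatest since D < B; J is not greatest since J < B; E is not greatest since E < C; B is not greatest since B < C.
Only C has nothing above it, so C is the maximum.

C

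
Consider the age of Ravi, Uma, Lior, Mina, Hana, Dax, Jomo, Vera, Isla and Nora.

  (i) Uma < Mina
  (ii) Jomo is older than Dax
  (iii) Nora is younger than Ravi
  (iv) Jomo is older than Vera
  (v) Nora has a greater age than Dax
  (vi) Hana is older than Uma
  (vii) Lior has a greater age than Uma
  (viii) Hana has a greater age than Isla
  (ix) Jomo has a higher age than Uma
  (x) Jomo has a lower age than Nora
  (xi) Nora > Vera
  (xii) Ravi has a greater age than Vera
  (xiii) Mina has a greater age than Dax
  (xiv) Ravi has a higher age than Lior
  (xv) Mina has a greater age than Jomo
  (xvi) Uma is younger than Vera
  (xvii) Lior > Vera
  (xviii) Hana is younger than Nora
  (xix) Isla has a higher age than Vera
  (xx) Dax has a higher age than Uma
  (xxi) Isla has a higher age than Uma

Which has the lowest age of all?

Uma

Dax is not least since Uma < Dax; Vera is not least since Uma < Vera; Jomo is not least since Dax < Jomo; Isla is not least since Vera < Isla; Lior is not least since Uma < Lior; Hana is not least since Isla < Hana; Nora is not least since Jomo < Nora; Mina is not least since Uma < Mina; Ravi is not least since Lior < Ravi.
Only Uma has nothing below it, so Uma is the lowest age.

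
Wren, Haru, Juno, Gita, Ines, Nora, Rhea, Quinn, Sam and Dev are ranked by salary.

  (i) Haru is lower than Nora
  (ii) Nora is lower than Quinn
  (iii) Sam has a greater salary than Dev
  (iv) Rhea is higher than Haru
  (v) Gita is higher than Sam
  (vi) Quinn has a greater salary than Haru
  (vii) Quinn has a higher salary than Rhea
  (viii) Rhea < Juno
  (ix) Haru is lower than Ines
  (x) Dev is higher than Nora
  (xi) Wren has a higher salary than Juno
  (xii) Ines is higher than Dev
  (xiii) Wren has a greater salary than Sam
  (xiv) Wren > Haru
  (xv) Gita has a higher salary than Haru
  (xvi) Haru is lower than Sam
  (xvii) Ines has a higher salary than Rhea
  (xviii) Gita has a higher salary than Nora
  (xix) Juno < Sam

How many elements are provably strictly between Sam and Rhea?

1

Chaining upward from Rhea reaches: Juno, Wren, Ines, Gita, Quinn.
Chaining downward from Sam reaches: Haru, Nora, Dev, Juno.
Strictly between Rhea and Sam are those in both lists: Juno — 1 element.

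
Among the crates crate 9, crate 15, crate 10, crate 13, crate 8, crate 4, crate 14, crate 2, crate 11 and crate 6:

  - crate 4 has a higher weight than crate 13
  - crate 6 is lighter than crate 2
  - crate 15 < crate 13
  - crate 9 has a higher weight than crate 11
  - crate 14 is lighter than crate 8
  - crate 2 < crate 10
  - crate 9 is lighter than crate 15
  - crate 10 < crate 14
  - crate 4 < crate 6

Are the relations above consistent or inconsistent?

The single ordering crate 11 < crate 9 < crate 15 < crate 13 < crate 4 < crate 6 < crate 2 < crate 10 < crate 14 < crate 8 satisfies every listed relation, so no contradiction arises.

consistent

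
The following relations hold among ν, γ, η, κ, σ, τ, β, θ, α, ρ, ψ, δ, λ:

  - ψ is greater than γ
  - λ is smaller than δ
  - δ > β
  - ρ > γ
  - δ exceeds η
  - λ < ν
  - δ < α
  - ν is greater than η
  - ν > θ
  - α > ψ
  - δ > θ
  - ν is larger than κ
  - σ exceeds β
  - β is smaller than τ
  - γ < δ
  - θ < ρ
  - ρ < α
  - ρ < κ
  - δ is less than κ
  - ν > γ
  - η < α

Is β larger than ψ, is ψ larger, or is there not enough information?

Following every chain through β: above β we get δ, κ, ν, α, σ, τ.
ψ is not reached, and no chain runs the other way from ψ to β.
So the given relations leave the order of β and ψ undetermined.

undetermined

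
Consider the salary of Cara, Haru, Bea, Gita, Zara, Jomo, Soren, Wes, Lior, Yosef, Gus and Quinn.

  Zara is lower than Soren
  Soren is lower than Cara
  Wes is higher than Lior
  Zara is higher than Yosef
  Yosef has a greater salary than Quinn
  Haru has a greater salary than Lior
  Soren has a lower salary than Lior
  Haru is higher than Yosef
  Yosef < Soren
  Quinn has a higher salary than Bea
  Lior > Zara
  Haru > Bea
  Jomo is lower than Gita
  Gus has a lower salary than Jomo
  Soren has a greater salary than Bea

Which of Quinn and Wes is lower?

The relevant relations are Quinn < Yosef; Yosef < Zara; Zara < Soren; Soren < Lior; Lior < Wes.
Together: Quinn < Yosef < Zara < Soren < Lior < Wes.
So Quinn < Wes; Quinn is the lower of the two.

Quinn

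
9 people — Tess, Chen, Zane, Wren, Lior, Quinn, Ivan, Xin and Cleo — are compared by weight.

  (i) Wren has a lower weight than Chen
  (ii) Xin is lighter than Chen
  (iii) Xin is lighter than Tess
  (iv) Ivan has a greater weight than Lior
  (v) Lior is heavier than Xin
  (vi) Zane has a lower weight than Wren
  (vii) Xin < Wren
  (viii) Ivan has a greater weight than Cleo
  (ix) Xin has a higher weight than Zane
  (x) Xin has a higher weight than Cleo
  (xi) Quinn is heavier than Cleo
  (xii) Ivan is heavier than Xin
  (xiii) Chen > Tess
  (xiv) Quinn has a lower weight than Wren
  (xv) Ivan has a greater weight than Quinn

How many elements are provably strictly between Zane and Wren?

1

Chaining upward from Zane reaches: Xin, Lior, Tess, Ivan, Chen.
Chaining downward from Wren reaches: Cleo, Xin, Quinn.
Strictly between Zane and Wren are those in both lists: Xin — 1 element.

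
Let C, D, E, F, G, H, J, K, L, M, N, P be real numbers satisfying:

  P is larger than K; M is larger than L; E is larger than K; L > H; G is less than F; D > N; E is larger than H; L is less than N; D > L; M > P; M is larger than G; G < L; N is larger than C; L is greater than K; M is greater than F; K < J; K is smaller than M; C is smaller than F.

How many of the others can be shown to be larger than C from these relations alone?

From C the given relations immediately reach N, F.
From those, D, M — 4 in total.
Nothing else is reachable above C; 4 in all.

4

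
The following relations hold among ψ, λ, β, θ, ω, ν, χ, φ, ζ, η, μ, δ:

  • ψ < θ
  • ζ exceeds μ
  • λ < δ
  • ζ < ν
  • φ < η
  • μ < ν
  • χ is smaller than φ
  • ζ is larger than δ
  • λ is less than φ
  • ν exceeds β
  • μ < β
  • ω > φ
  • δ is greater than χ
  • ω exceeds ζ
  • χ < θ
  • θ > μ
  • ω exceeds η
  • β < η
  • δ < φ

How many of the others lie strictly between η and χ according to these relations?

2

Chaining upward from χ reaches: δ, φ, ζ, ν, θ, ω.
Chaining downward from η reaches: μ, λ, δ, β, φ.
Strictly between χ and η are those in both lists: δ, φ — 2 elements.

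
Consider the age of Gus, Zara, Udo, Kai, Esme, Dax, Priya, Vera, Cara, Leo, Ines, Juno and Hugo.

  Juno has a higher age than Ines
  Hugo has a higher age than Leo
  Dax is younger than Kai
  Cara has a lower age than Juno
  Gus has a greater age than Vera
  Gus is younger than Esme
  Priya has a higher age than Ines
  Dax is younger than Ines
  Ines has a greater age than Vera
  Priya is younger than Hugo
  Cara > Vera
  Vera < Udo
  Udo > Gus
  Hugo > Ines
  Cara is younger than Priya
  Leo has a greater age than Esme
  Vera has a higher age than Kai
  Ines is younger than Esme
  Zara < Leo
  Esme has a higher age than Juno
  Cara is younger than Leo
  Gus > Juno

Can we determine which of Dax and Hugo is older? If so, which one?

Hugo

Chaining the given relations: Dax < Kai < Vera < Cara < Juno < Gus < Esme < Leo < Hugo.
So Hugo is older.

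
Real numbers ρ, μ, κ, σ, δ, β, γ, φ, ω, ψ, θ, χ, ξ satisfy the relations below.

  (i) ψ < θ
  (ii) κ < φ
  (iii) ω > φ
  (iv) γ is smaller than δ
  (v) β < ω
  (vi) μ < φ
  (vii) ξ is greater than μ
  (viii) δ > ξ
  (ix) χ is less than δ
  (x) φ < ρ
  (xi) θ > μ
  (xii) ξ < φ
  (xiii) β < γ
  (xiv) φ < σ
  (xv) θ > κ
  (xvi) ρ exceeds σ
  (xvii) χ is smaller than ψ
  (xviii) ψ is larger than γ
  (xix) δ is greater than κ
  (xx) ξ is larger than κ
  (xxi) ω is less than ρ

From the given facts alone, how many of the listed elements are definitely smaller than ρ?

The elements the relations force below ρ are β, κ, μ, ξ, φ, σ, ω — no chain reaches any other.
That is 7.

7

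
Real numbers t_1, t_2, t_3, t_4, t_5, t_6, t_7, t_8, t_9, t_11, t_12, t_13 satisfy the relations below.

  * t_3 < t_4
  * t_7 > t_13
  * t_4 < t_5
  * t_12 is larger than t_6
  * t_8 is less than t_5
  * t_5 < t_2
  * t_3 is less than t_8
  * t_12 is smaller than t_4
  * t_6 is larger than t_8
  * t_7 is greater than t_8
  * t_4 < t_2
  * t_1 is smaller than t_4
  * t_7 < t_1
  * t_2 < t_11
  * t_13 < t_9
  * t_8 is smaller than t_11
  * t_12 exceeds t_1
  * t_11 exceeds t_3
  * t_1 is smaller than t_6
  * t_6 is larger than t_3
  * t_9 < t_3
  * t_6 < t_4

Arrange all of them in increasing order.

t_13 < t_9 < t_3 < t_8 < t_7 < t_1 < t_6 < t_12 < t_4 < t_5 < t_2 < t_11

Each adjacent pair is fixed by a given relation: t_13 < t_9; t_9 < t_3; t_3 < t_8; t_8 < t_7; t_7 < t_1; t_1 < t_6; t_6 < t_12; t_12 < t_4; t_4 < t_5; t_5 < t_2; t_2 < t_11. Chaining them end to end gives the full order.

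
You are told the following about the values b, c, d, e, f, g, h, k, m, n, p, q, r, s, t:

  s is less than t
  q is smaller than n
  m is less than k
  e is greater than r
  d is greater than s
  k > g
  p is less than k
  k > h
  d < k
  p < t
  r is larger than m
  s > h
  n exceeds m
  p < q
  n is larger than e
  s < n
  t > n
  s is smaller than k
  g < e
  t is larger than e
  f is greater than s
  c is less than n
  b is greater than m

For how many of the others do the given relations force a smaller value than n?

From n the given relations immediately reach m, c, q, s, e.
From those, h, p, g, r — 9 in total.
Nothing else is reachable below n; 9 in all.

9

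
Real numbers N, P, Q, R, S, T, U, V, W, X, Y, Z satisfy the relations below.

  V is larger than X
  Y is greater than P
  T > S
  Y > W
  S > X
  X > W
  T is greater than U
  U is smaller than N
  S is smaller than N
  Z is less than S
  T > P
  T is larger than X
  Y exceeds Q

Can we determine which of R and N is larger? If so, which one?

Following every chain through R: nothing is chained to R.
N is not reached, and no chain runs the other way from N to R.
So the given relations leave the order of R and N undetermined.

undetermined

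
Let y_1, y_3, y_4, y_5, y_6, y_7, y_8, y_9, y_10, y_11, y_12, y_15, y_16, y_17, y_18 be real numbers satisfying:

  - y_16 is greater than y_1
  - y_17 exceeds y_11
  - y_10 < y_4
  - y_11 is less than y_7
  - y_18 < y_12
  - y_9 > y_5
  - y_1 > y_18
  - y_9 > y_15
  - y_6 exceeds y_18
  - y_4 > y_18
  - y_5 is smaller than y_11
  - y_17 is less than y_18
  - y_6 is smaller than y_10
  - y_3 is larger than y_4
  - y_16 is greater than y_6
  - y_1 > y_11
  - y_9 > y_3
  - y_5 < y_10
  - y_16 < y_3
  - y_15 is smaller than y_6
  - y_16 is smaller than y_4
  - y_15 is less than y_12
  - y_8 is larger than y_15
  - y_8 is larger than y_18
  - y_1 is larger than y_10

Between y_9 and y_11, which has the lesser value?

y_11

y_11 < y_17 and y_17 < y_18 give y_11 < y_18.
With y_18 < y_6: y_11 < y_17 < y_18 < y_6.
With y_6 < y_10: y_11 < y_17 < y_18 < y_6 < y_10.
With y_10 < y_1: y_11 < y_17 < y_18 < y_6 < y_10 < y_1.
With y_1 < y_16: y_11 < y_17 < y_18 < y_6 < y_10 < y_1 < y_16.
With y_16 < y_4: y_11 < y_17 < y_18 < y_6 < y_10 < y_1 < y_16 < y_4.
With y_4 < y_3: y_11 < y_17 < y_18 < y_6 < y_10 < y_1 < y_16 < y_4 < y_3.
Then y_3 < y_9 extends the chain to y_9.
So y_11 < y_9; y_11 is the smaller of the two.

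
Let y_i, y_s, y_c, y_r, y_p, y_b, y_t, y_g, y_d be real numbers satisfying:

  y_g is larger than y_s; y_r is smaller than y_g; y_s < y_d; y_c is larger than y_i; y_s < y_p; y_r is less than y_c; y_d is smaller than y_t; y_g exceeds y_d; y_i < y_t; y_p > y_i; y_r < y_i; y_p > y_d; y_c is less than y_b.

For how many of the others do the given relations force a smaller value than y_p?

Directly below y_p: y_s, y_i, y_d.
One step further: y_r (4 so far).
No other element is forced below y_p by the given relations, so the count is 4.

4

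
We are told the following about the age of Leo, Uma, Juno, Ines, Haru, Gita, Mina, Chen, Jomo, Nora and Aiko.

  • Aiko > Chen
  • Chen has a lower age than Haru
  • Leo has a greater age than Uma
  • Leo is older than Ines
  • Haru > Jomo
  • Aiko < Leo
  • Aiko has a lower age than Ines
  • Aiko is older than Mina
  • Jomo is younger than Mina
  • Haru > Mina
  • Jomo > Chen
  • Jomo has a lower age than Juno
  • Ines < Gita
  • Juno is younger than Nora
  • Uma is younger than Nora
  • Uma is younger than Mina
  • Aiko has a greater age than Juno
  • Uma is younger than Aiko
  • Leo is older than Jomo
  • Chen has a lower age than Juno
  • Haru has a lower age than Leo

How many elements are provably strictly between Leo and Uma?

4

The relations place Uma below Leo. An element lies strictly between them when it is forced above Uma and also forced below Leo.
Above Uma: {Mina, Haru, Aiko, Nora, Ines, Gita}. Below Leo: {Chen, Jomo, Mina, Haru, Juno, Aiko, Ines}.
Intersection: {Mina, Haru, Aiko, Ines} — 4.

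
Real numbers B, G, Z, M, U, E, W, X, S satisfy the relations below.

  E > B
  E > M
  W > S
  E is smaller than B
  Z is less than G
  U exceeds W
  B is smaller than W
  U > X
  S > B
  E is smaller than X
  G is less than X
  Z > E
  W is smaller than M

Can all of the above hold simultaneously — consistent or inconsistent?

inconsistent

Chaining the given relations yields B < S < W < M < E, so B < E. But one relation states E < B. These cannot both hold.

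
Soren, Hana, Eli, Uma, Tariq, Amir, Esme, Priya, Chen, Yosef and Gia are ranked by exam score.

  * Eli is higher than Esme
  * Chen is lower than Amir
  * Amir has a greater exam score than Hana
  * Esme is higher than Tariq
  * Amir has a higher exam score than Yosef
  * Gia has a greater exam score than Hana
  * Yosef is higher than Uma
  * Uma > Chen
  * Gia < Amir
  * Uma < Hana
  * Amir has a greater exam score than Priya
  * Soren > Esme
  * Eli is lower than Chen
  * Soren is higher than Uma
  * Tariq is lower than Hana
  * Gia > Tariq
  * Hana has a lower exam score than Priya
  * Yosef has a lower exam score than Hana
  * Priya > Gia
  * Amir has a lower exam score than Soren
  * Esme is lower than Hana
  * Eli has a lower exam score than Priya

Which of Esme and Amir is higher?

Amir

Following the relations from Esme: Esme < Eli < Chen < Uma < Yosef < Hana < Gia < Priya < Amir.
So Esme < Amir; Amir is the higher of the two.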